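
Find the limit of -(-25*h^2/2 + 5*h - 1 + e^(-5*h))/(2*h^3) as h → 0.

125/12

Direct substitution gives 0/0.
Apply L'Hôpital: lim (-25*h + 5 - 5*e^(-5*h))/(-6*h^2), still 0/0.
Apply L'Hôpital: lim (-25 + 25*e^(-5*h))/(-12*h), still 0/0.
After 3 applications of L'Hôpital's rule the quotient is (-125*e^(-5*h))/(-12); substituting h = 0 gives 125/12.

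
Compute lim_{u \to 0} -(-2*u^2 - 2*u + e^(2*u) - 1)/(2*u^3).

-2/3

Direct substitution gives 0/0.
Apply L'Hôpital: lim (-4*u + 2*e^(2*u) - 2)/(-6*u^2), still 0/0.
Apply L'Hôpital: lim (4*e^(2*u) - 4)/(-12*u), still 0/0.
After 3 applications of L'Hôpital's rule the quotient is (8*e^(2*u))/(-12); substituting u = 0 gives -2/3.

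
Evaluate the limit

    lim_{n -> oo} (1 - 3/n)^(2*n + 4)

e^(-6)

Let L be the limit and take ln: ln L = lim (2n + 4)·ln(1 - 3/n) = lim (2n + 4)·(-3/n + O(1/n²)) = -6.
Hence L = e^(-6).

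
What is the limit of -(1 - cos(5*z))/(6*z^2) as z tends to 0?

Substitution gives 0/0.
Use (1 − cos u)/u² → 1/2 with u = 5z: the limit is 5²/(2·(-6)) = -25/12.

-25/12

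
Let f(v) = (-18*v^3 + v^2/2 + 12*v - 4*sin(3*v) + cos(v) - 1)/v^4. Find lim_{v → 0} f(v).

1/24

Substitution gives 0/0; apply L'Hôpital's rule 4 times.
After differentiating numerator and denominator 4 times the quotient is (-324*sin(3*v) + cos(v))/(24); at v = 0 this is 1/24.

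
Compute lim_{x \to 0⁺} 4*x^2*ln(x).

This is a 0·(−∞) form. Rewrite as 4·ln(x) / x^(−2) and apply L'Hôpital:
the derivative quotient is 4·(1/x) / (−2·x^(−3)) = (-4/2)·x^2 → 0.

0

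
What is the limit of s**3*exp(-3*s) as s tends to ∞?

Write as s^3/e^{3s}, an ∞/∞ form.
Exponential growth dominates any polynomial, so repeated L'Hôpital (or the standard result) gives 0.

0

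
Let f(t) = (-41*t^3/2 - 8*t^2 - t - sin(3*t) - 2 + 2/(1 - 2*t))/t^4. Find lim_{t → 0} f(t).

32

Substitution gives 0/0; apply L'Hôpital's rule 4 times.
After differentiating numerator and denominator 4 times the quotient is (-81*sin(3*t) - 768/(2*t - 1)^5)/(24); at t = 0 this is 32.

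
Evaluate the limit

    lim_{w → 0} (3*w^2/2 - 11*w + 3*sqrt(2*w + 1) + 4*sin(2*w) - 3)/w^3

Substitution gives 0/0; apply L'Hôpital's rule 3 times.
After differentiating numerator and denominator 3 times the quotient is (-32*cos(2*w) + 9/(2*w + 1)^(5/2))/(6); at w = 0 this is -23/6.

-23/6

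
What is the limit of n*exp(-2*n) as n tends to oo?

Write as n^1/e^{2n}, an ∞/∞ form.
Exponential growth dominates any polynomial, so repeated L'Hôpital (or the standard result) gives 0.

0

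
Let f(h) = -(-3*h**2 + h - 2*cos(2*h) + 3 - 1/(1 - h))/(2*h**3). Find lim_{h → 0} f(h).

Substitution gives 0/0; apply L'Hôpital's rule 3 times.
After differentiating numerator and denominator 3 times the quotient is (-16*sin(2*h) - 6/(h - 1)^4)/(-12); at h = 0 this is 1/2.

1/2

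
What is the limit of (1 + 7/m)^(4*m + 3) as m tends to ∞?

Let L be the limit and take ln: ln L = lim (4m + 3)·ln(1 + 7/m) = lim (4m + 3)·(7/m + O(1/m²)) = 28.
Hence L = e^(28).

e^(28)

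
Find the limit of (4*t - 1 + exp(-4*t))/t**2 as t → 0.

Direct substitution gives 0/0.
Apply L'Hôpital: lim (4 - 4*e^(-4*t))/(2*t), still 0/0.
After 2 applications of L'Hôpital's rule the quotient is (16*e^(-4*t))/(2); substituting t = 0 gives 8.

8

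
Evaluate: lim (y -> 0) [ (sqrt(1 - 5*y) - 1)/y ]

A 0/0 form; rationalise with √(1 - 5y) + √1. This collapses the numerator to -5y, leaving -5/(√(1 - 5y) + √1) → -5/(2√1) = -5/2.

-5/2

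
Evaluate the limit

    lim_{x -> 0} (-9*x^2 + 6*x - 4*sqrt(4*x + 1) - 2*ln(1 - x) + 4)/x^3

Substitution gives 0/0; apply L'Hôpital's rule 3 times.
After differentiating numerator and denominator 3 times the quotient is (-96/(4*x + 1)^(5/2) - 4/(x - 1)^3)/(6); at x = 0 this is -46/3.

-46/3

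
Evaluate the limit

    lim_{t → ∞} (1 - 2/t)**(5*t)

e^(-10)

Write it as [(1 - 2/t)^t]^(5) · (1 - 2/t)^(0). The bracketed term tends to e^(-2) and the second factor to 1, so the limit is e^(-10).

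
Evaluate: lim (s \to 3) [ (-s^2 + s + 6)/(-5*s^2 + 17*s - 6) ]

5/13

Since s = 3 makes numerator and denominator zero, (s - 3) divides both.
Cancelling it gives (-s - 2)/(2 - 5*s); now plug in s = 3 to get 5/13.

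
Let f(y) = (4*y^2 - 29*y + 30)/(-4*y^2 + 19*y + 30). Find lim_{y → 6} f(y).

-19/29

Direct substitution gives 0/0, so factor. Both numerator and denominator have (y - 6) as a factor.
After cancelling, the expression reduces to (4*y - 5)/(-4*y - 5).
Substituting y = 6 gives -19/29.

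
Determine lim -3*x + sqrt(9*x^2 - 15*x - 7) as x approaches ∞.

This has the form ∞ − ∞. Multiply and divide by the conjugate √(9*x^2 - 15*x - 7) + 3x.
That gives (-15x - 7) / (√(9*x^2 - 15*x - 7) + 3x).
Divide numerator and denominator by x: the limit is -15/(2·3) = -5/2.

-5/2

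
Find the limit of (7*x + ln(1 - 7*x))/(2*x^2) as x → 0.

Direct substitution gives 0/0.
Apply L'Hôpital: lim (7 - 7/(1 - 7*x))/(4*x), still 0/0.
After 2 applications of L'Hôpital's rule the quotient is (-49/(1 - 7*x)^2)/(4); substituting x = 0 gives -49/4.

-49/4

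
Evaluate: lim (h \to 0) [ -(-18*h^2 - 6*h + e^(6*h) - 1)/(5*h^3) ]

-36/5

Direct substitution gives 0/0.
Apply L'Hôpital: lim (-36*h + 6*e^(6*h) - 6)/(-15*h^2), still 0/0.
Apply L'Hôpital: lim (36*e^(6*h) - 36)/(-30*h), still 0/0.
After 3 applications of L'Hôpital's rule the quotient is (216*e^(6*h))/(-30); substituting h = 0 gives -36/5.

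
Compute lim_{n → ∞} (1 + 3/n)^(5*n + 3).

e^(15)

The base → 1 and the exponent → ∞: a 1^∞ form.
Take logarithms: (5n + 3)·ln(1 + 3/n). Since ln(1+u) ~ u for small u, this behaves like (5n)·(3/n) → 15.
So the limit is e^(15).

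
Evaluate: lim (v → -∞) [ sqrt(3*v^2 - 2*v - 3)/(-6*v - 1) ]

For large |v|, √(3*v^2 - 2*v - 3) ≈ √3·|v| and the denominator ≈ -6v.
Since v → −∞, |v| = −v, giving −√3/(-6) = √(3)/6.

√(3)/6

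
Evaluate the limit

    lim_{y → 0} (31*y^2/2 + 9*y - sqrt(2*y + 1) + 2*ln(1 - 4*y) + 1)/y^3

-259/6

Substitution gives 0/0 (the numerator vanishes to order 3).
Expand each term to order y^3: the coefficient of y^3 in 2·ln(1 - 4y) is -128/3 and in −√(1 + 2y) is -1/2.
Lower-order terms cancel with the polynomial part, so the numerator is (-259/6)·y^3 + o(y^3), and the limit is (-259/6)/(1) = -259/6.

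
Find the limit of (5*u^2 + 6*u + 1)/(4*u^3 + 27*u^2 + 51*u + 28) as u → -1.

-4/9

Since u = -1 makes numerator and denominator zero, (u + 1) divides both.
Cancelling it gives (5*u + 1)/(4*u^2 + 23*u + 28); now plug in u = -1 to get -4/9.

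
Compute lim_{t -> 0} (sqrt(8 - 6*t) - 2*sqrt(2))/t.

-3*√(2)/4

A 0/0 form; rationalise with √(8 - 6t) + √8. This collapses the numerator to -6t, leaving -6/(√(8 - 6t) + √8) → -6/(2√8) = -3*√(2)/4.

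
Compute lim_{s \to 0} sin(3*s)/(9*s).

1/3

Substitution gives 0/0.
Write it as (3/9)·sin(3s)/(3s); since sin(u)/u → 1, the limit is 1/3.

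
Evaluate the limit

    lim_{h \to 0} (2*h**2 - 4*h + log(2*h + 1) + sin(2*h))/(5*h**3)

Substitution gives 0/0 (the numerator vanishes to order 3).
Expand each term to order h^3: the coefficient of h^3 in ln(1 + 2h) is 8/3 and in sin(2h) is -4/3.
Lower-order terms cancel with the polynomial part, so the numerator is (4/3)·h^3 + o(h^3), and the limit is (4/3)/(5) = 4/15.

4/15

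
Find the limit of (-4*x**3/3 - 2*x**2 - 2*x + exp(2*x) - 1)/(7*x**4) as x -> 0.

Direct substitution gives 0/0.
Apply L'Hôpital: lim (-4*x^2 - 4*x + 2*e^(2*x) - 2)/(28*x^3), still 0/0.
Apply L'Hôpital: lim (-8*x + 4*e^(2*x) - 4)/(84*x^2), still 0/0.
Apply L'Hôpital: lim (8*e^(2*x) - 8)/(168*x), still 0/0.
After 4 applications of L'Hôpital's rule the quotient is (16*e^(2*x))/(168); substituting x = 0 gives 2/21.

2/21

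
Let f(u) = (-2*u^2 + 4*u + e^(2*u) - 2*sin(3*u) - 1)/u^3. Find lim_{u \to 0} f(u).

Substitution gives 0/0 (the numerator vanishes to order 3).
Expand each term to order u^3: the coefficient of u^3 in -2·sin(3u) is 9 and in e^(2u) is 4/3.
Lower-order terms cancel with the polynomial part, so the numerator is (31/3)·u^3 + o(u^3), and the limit is (31/3)/(1) = 31/3.

31/3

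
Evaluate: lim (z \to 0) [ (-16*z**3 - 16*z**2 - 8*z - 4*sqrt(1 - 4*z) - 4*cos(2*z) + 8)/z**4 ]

112/3

Substitution gives 0/0; apply L'Hôpital's rule 4 times.
After differentiating numerator and denominator 4 times the quotient is (-64*cos(2*z) + 960/(1 - 4*z)^(7/2))/(24); at z = 0 this is 112/3.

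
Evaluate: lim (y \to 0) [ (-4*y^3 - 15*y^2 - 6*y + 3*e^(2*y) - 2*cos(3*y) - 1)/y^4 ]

Substitution gives 0/0 (the numerator vanishes to order 4).
Expand each term to order y^4: the coefficient of y^4 in 3·e^(2y) is 2 and in -2·cos(3y) is -27/4.
Lower-order terms cancel with the polynomial part, so the numerator is (-19/4)·y^4 + o(y^4), and the limit is (-19/4)/(1) = -19/4.

-19/4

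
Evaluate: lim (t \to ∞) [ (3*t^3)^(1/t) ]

Base → ∞ and exponent → 0: an ∞^0 form.
Take logs: (1/t)·ln(3·t^3) = (ln 3 + 3·ln t)/t → 0.
So the limit is e^0 = 1.

1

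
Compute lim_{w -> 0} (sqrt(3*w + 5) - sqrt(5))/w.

Substitution gives 0/0. Multiply numerator and denominator by the conjugate √(5 + 3w) + √5.
The numerator becomes (5 + 3w) − 5 = 3w, so the expression simplifies to 3/(√(5 + 3w) + √5).
Letting w → 0 gives 3/(2√5) = 3*√(5)/10.

3*√(5)/10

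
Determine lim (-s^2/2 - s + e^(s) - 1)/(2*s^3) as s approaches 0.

1/12

Direct substitution gives 0/0.
Apply L'Hôpital: lim (-s + e^(s) - 1)/(6*s^2), still 0/0.
Apply L'Hôpital: lim (e^(s) - 1)/(12*s), still 0/0.
After 3 applications of L'Hôpital's rule the quotient is (e^(s))/(12); substituting s = 0 gives 1/12.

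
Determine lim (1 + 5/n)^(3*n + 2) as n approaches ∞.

The base → 1 and the exponent → ∞: a 1^∞ form.
Take logarithms: (3n + 2)·ln(1 + 5/n). Since ln(1+u) ~ u for small u, this behaves like (3n)·(5/n) → 15.
So the limit is e^(15).

e^(15)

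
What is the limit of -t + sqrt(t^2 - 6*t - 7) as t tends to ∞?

-3

This has the form ∞ − ∞. Multiply and divide by the conjugate √(t^2 - 6*t - 7) + t.
That gives (-6t - 7) / (√(t^2 - 6*t - 7) + t).
Divide numerator and denominator by t: the limit is -6/(2·1) = -3.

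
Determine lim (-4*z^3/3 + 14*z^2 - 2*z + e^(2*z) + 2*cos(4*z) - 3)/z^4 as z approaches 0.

22

Substitution gives 0/0; apply L'Hôpital's rule 4 times.
After differentiating numerator and denominator 4 times the quotient is (16*e^(2*z) + 512*cos(4*z))/(24); at z = 0 this is 22.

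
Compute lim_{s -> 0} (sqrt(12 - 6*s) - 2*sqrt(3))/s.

-√(3)/2

A 0/0 form; rationalise with √(12 - 6s) + √12. This collapses the numerator to -6s, leaving -6/(√(12 - 6s) + √12) → -6/(2√12) = -√(3)/2.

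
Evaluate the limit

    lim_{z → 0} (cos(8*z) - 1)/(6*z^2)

-16/3

Direct substitution gives 0/0.
Apply L'Hôpital: lim (-8*sin(8*z))/(12*z), still 0/0.
After 2 applications of L'Hôpital's rule the quotient is (-64*cos(8*z))/(12); substituting z = 0 gives -16/3.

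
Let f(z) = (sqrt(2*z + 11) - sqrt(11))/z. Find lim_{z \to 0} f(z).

Substitution gives 0/0. Multiply numerator and denominator by the conjugate √(11 + 2z) + √11.
The numerator becomes (11 + 2z) − 11 = 2z, so the expression simplifies to 2/(√(11 + 2z) + √11).
Letting z → 0 gives 2/(2√11) = √(11)/11.

√(11)/11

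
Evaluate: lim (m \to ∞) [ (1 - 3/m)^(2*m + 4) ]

e^(-6)

Write it as [(1 - 3/m)^m]^(2) · (1 - 3/m)^(4). The bracketed term tends to e^(-3) and the second factor to 1, so the limit is e^(-6).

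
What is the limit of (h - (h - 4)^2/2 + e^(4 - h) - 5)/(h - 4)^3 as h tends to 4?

-1/6

Direct substitution gives 0/0.
Apply L'Hôpital: lim (-h - e^(4 - h) + 5)/(3*(h - 4)^2), still 0/0.
Apply L'Hôpital: lim (e^(4 - h) - 1)/(6*h - 24), still 0/0.
After 3 applications of L'Hôpital's rule the quotient is (-e^(4 - h))/(6); substituting h = 4 gives -1/6.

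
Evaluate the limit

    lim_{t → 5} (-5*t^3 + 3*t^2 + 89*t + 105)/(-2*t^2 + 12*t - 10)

32

At t = 5 both the top and bottom vanish — a removable singularity. Factoring out (t - 5) from each leaves (-5*t^2 - 22*t - 21)/(2 - 2*t), which at t = 5 equals 32.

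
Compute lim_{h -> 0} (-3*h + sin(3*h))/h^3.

-9/2

Direct substitution gives 0/0.
Apply L'Hôpital: lim (3*cos(3*h) - 3)/(3*h^2), still 0/0.
Apply L'Hôpital: lim (-9*sin(3*h))/(6*h), still 0/0.
After 3 applications of L'Hôpital's rule the quotient is (-27*cos(3*h))/(6); substituting h = 0 gives -9/2.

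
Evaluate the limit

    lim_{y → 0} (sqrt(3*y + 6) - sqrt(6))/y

A 0/0 form; rationalise with √(6 + 3y) + √6. This collapses the numerator to 3y, leaving 3/(√(6 + 3y) + √6) → 3/(2√6) = √(6)/4.

√(6)/4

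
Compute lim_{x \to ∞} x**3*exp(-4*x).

0

Write as x^3/e^{4x}, an ∞/∞ form.
Exponential growth dominates any polynomial, so repeated L'Hôpital (or the standard result) gives 0.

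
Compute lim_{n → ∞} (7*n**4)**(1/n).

1

Base → ∞ and exponent → 0: an ∞^0 form.
Take logs: (1/n)·ln(7·n^4) = (ln 7 + 4·ln n)/n → 0.
So the limit is e^0 = 1.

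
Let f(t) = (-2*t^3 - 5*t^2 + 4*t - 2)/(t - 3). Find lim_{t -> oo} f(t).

-∞

The numerator has higher degree (3 > 1); the quotient behaves like (-2/(1))·t^2 for large |t|.
As t → +∞ this diverges to -∞.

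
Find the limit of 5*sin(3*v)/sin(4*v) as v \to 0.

15/4

Substitution gives 0/0.
Divide numerator and denominator by v: sin(3v)/v → 3 and sin(4v)/v → 4, so the limit is 5·3/4 = 15/4.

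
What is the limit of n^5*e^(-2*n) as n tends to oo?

0

Write as n^5/e^{2n}, an ∞/∞ form.
Exponential growth dominates any polynomial, so repeated L'Hôpital (or the standard result) gives 0.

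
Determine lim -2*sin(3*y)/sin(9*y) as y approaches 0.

-2/3

Substitution gives 0/0.
Divide numerator and denominator by y: sin(3y)/y → 3 and sin(9y)/y → 9, so the limit is -2·3/9 = -2/3.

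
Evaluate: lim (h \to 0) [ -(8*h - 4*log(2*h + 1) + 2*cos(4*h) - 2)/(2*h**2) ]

4

Substitution gives 0/0; apply L'Hôpital's rule 2 times.
After differentiating numerator and denominator 2 times the quotient is (-32*cos(4*h) + 16/(2*h + 1)^2)/(-4); at h = 0 this is 4.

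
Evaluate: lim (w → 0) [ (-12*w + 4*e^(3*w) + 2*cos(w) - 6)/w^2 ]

Substitution gives 0/0; apply L'Hôpital's rule 2 times.
After differentiating numerator and denominator 2 times the quotient is (36*e^(3*w) - 2*cos(w))/(2); at w = 0 this is 17.

17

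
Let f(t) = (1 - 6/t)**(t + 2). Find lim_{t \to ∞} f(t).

The base → 1 and the exponent → ∞: a 1^∞ form.
Take logarithms: (t + 2)·ln(1 - 6/t). Since ln(1+u) ~ u for small u, this behaves like (t)·(-6/t) → -6.
So the limit is e^(-6).

e^(-6)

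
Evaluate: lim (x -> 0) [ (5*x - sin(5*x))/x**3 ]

Direct substitution gives 0/0.
Apply L'Hôpital: lim (5 - 5*cos(5*x))/(3*x^2), still 0/0.
Apply L'Hôpital: lim (25*sin(5*x))/(6*x), still 0/0.
After 3 applications of L'Hôpital's rule the quotient is (125*cos(5*x))/(6); substituting x = 0 gives 125/6.

125/6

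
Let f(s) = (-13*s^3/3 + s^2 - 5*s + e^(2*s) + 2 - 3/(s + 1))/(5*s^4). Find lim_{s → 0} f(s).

Substitution gives 0/0 (the numerator vanishes to order 4).
Expand each term to order s^4: the coefficient of s^4 in -3·1/(1 + s) is -3 and in e^(2s) is 2/3.
Lower-order terms cancel with the polynomial part, so the numerator is (-7/3)·s^4 + o(s^4), and the limit is (-7/3)/(5) = -7/15.

-7/15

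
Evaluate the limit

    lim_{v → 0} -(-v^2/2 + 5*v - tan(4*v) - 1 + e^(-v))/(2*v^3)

Substitution gives 0/0 (the numerator vanishes to order 3).
Expand each term to order v^3: the coefficient of v^3 in e^(-v) is -1/6 and in −tan(4v) is -64/3.
Lower-order terms cancel with the polynomial part, so the numerator is (-43/2)·v^3 + o(v^3), and the limit is (-43/2)/(-2) = 43/4.

43/4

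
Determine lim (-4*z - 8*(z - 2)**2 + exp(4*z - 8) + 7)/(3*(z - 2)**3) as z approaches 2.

Direct substitution gives 0/0.
Apply L'Hôpital: lim (-16*z + 4*e^(4*z - 8) + 28)/(9*(z - 2)^2), still 0/0.
Apply L'Hôpital: lim (16*e^(4*z - 8) - 16)/(18*z - 36), still 0/0.
After 3 applications of L'Hôpital's rule the quotient is (64*e^(4*z - 8))/(18); substituting z = 2 gives 32/9.

32/9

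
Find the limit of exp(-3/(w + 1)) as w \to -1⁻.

∞

As w → -1⁻, -3/(w + 1) → +∞, so e^(-3/(w + 1)) → ∞.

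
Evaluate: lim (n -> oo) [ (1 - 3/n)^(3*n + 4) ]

e^(-9)

Let L be the limit and take ln: ln L = lim (3n + 4)·ln(1 - 3/n) = lim (3n + 4)·(-3/n + O(1/n²)) = -9.
Hence L = e^(-9).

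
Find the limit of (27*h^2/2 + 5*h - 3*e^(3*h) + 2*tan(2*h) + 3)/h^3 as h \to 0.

Substitution gives 0/0 (the numerator vanishes to order 3).
Expand each term to order h^3: the coefficient of h^3 in 2·tan(2h) is 16/3 and in -3·e^(3h) is -27/2.
Lower-order terms cancel with the polynomial part, so the numerator is (-49/6)·h^3 + o(h^3), and the limit is (-49/6)/(1) = -49/6.

-49/6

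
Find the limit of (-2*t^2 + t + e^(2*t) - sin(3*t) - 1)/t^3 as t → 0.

Substitution gives 0/0 (the numerator vanishes to order 3).
Expand each term to order t^3: the coefficient of t^3 in −sin(3t) is 9/2 and in e^(2t) is 4/3.
Lower-order terms cancel with the polynomial part, so the numerator is (35/6)·t^3 + o(t^3), and the limit is (35/6)/(1) = 35/6.

35/6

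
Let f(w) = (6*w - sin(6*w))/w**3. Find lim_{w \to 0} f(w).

36

Direct substitution gives 0/0.
Apply L'Hôpital: lim (6 - 6*cos(6*w))/(3*w^2), still 0/0.
Apply L'Hôpital: lim (36*sin(6*w))/(6*w), still 0/0.
After 3 applications of L'Hôpital's rule the quotient is (216*cos(6*w))/(6); substituting w = 0 gives 36.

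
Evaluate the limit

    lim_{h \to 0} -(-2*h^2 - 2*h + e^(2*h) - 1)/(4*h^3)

-1/3

Direct substitution gives 0/0.
Apply L'Hôpital: lim (-4*h + 2*e^(2*h) - 2)/(-12*h^2), still 0/0.
Apply L'Hôpital: lim (4*e^(2*h) - 4)/(-24*h), still 0/0.
After 3 applications of L'Hôpital's rule the quotient is (8*e^(2*h))/(-24); substituting h = 0 gives -1/3.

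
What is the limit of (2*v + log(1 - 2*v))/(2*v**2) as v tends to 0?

-1

Direct substitution gives 0/0.
Apply L'Hôpital: lim (2 - 2/(1 - 2*v))/(4*v), still 0/0.
After 2 applications of L'Hôpital's rule the quotient is (-4/(1 - 2*v)^2)/(4); substituting v = 0 gives -1.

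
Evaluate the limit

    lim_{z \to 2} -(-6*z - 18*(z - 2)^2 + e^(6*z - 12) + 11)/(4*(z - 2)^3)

-9

Direct substitution gives 0/0.
Apply L'Hôpital: lim (-36*z + 6*e^(6*z - 12) + 66)/(-12*(z - 2)^2), still 0/0.
Apply L'Hôpital: lim (36*e^(6*z - 12) - 36)/(48 - 24*z), still 0/0.
After 3 applications of L'Hôpital's rule the quotient is (216*e^(6*z - 12))/(-24); substituting z = 2 gives -9.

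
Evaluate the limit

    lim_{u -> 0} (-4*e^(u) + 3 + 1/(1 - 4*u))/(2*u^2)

Substitution gives 0/0 (the numerator vanishes to order 2).
Expand each term to order u^2: the coefficient of u^2 in 1/(1 - 4u) is 16 and in -4·e^(u) is -2.
Lower-order terms cancel with the polynomial part, so the numerator is (14)·u^2 + o(u^2), and the limit is (14)/(2) = 7.

7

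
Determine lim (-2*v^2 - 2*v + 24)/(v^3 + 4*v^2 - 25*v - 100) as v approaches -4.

Direct substitution gives 0/0, so factor. Both numerator and denominator have (v + 4) as a factor.
After cancelling, the expression reduces to (6 - 2*v)/(v^2 - 25).
Substituting v = -4 gives -14/9.

-14/9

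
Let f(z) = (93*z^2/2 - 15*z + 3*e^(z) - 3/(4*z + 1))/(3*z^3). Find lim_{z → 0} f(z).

Substitution gives 0/0 (the numerator vanishes to order 3).
Expand each term to order z^3: the coefficient of z^3 in -3·1/(1 + 4z) is 192 and in 3·e^(z) is 1/2.
Lower-order terms cancel with the polynomial part, so the numerator is (385/2)·z^3 + o(z^3), and the limit is (385/2)/(3) = 385/6.

385/6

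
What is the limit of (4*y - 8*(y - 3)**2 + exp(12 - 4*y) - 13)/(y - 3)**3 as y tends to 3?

Direct substitution gives 0/0.
Apply L'Hôpital: lim (-16*y - 4*e^(12 - 4*y) + 52)/(3*(y - 3)^2), still 0/0.
Apply L'Hôpital: lim (16*e^(12 - 4*y) - 16)/(6*y - 18), still 0/0.
After 3 applications of L'Hôpital's rule the quotient is (-64*e^(12 - 4*y))/(6); substituting y = 3 gives -32/3.

-32/3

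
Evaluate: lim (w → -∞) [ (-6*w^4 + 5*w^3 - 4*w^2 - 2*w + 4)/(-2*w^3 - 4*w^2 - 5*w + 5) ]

The numerator has higher degree (4 > 3); the quotient behaves like (-6/(-2))·w^1 for large |w|.
As w → −∞ this diverges to -∞.

-∞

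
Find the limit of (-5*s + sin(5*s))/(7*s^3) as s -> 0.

-125/42

Direct substitution gives 0/0.
Apply L'Hôpital: lim (5*cos(5*s) - 5)/(21*s^2), still 0/0.
Apply L'Hôpital: lim (-25*sin(5*s))/(42*s), still 0/0.
After 3 applications of L'Hôpital's rule the quotient is (-125*cos(5*s))/(42); substituting s = 0 gives -125/42.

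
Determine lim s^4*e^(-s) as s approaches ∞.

Write as s^4/e^{1s}, an ∞/∞ form.
Exponential growth dominates any polynomial, so repeated L'Hôpital (or the standard result) gives 0.

0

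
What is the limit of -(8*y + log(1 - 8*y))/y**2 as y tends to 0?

32

Direct substitution gives 0/0.
Apply L'Hôpital: lim (8 - 8/(1 - 8*y))/(-2*y), still 0/0.
After 2 applications of L'Hôpital's rule the quotient is (-64/(1 - 8*y)^2)/(-2); substituting y = 0 gives 32.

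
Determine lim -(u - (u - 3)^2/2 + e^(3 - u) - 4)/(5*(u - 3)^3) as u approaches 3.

Direct substitution gives 0/0.
Apply L'Hôpital: lim (-u - e^(3 - u) + 4)/(-15*(u - 3)^2), still 0/0.
Apply L'Hôpital: lim (e^(3 - u) - 1)/(90 - 30*u), still 0/0.
After 3 applications of L'Hôpital's rule the quotient is (-e^(3 - u))/(-30); substituting u = 3 gives 1/30.

1/30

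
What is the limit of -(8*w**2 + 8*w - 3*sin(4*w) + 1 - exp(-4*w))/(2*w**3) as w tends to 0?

Substitution gives 0/0 (the numerator vanishes to order 3).
Expand each term to order w^3: the coefficient of w^3 in -3·sin(4w) is 32 and in −e^(-4w) is 32/3.
Lower-order terms cancel with the polynomial part, so the numerator is (128/3)·w^3 + o(w^3), and the limit is (128/3)/(-2) = -64/3.

-64/3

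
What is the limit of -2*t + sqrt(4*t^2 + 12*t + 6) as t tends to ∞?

This has the form ∞ − ∞. Multiply and divide by the conjugate √(4*t^2 + 12*t + 6) + 2t.
That gives (12t + 6) / (√(4*t^2 + 12*t + 6) + 2t).
Divide numerator and denominator by t: the limit is 12/(2·2) = 3.

3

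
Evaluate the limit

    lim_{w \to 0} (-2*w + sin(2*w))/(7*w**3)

-4/21

Direct substitution gives 0/0.
Apply L'Hôpital: lim (2*cos(2*w) - 2)/(21*w^2), still 0/0.
Apply L'Hôpital: lim (-4*sin(2*w))/(42*w), still 0/0.
After 3 applications of L'Hôpital's rule the quotient is (-8*cos(2*w))/(42); substituting w = 0 gives -4/21.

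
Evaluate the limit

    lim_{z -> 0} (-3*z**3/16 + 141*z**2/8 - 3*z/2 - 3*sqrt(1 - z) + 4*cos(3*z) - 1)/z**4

Substitution gives 0/0; apply L'Hôpital's rule 4 times.
After differentiating numerator and denominator 4 times the quotient is (324*cos(3*z) + 45/(16*(1 - z)^(7/2)))/(24); at z = 0 this is 1743/128.

1743/128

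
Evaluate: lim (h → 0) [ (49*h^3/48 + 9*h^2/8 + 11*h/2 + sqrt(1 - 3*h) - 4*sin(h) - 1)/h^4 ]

Substitution gives 0/0; apply L'Hôpital's rule 4 times.
After differentiating numerator and denominator 4 times the quotient is (-4*sin(h) - 1215/(16*(1 - 3*h)^(7/2)))/(24); at h = 0 this is -405/128.

-405/128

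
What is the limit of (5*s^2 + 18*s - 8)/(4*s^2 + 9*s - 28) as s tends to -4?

22/23

At s = -4 both the top and bottom vanish — a removable singularity. Factoring out (s + 4) from each leaves (5*s - 2)/(4*s - 7), which at s = -4 equals 22/23.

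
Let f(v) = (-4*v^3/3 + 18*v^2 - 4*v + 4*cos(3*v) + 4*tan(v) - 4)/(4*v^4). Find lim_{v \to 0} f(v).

Substitution gives 0/0; apply L'Hôpital's rule 4 times.
After differentiating numerator and denominator 4 times the quotient is (324*cos(3*v) + 96*tan(v)^5 + 160*tan(v)^3 + 64*tan(v))/(96); at v = 0 this is 27/8.

27/8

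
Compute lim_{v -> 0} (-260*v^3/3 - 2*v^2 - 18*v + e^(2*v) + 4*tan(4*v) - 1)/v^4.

2/3

Substitution gives 0/0; apply L'Hôpital's rule 4 times.
After differentiating numerator and denominator 4 times the quotient is (16*e^(2*v) + 24576*tan(4*v)^5 + 40960*tan(4*v)^3 + 16384*tan(4*v))/(24); at v = 0 this is 2/3.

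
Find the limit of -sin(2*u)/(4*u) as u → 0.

-1/2

Substitution gives 0/0.
Write it as (2/(-4))·sin(2u)/(2u); since sin(θ)/θ → 1, the limit is -1/2.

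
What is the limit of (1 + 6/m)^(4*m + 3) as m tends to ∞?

Write it as [(1 + 6/m)^m]^(4) · (1 + 6/m)^(3). The bracketed term tends to e^(6) and the second factor to 1, so the limit is e^(24).

e^(24)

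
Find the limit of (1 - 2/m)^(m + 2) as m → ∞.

e^(-2)

Write it as [(1 - 2/m)^m]^(1) · (1 - 2/m)^(2). The bracketed term tends to e^(-2) and the second factor to 1, so the limit is e^(-2).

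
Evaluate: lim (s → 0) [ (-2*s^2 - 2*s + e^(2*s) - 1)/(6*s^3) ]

2/9

Direct substitution gives 0/0.
Apply L'Hôpital: lim (-4*s + 2*e^(2*s) - 2)/(18*s^2), still 0/0.
Apply L'Hôpital: lim (4*e^(2*s) - 4)/(36*s), still 0/0.
After 3 applications of L'Hôpital's rule the quotient is (8*e^(2*s))/(36); substituting s = 0 gives 2/9.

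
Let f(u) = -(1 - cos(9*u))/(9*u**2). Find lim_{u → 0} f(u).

-9/2

Substitution gives 0/0.
Use (1 − cos θ)/θ² → 1/2 with θ = 9u: the limit is 9²/(2·(-9)) = -9/2.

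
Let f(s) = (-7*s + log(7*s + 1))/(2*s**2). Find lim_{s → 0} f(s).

-49/4

Direct substitution gives 0/0.
Apply L'Hôpital: lim (-7 + 7/(7*s + 1))/(4*s), still 0/0.
After 2 applications of L'Hôpital's rule the quotient is (-49/(7*s + 1)^2)/(4); substituting s = 0 gives -49/4.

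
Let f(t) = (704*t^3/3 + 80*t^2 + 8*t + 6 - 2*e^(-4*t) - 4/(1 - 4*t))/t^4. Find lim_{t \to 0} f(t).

Substitution gives 0/0 (the numerator vanishes to order 4).
Expand each term to order t^4: the coefficient of t^4 in -4·1/(1 - 4t) is -1024 and in -2·e^(-4t) is -64/3.
Lower-order terms cancel with the polynomial part, so the numerator is (-3136/3)·t^4 + o(t^4), and the limit is (-3136/3)/(1) = -3136/3.

-3136/3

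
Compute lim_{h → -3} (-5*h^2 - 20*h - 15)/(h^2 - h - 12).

At h = -3 both the top and bottom vanish — a removable singularity. Factoring out (h + 3) from each leaves (-5*h - 5)/(h - 4), which at h = -3 equals -10/7.

-10/7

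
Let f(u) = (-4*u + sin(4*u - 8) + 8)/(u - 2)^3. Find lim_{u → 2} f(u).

Direct substitution gives 0/0.
Apply L'Hôpital: lim (4*cos(4*u - 8) - 4)/(3*(u - 2)^2), still 0/0.
Apply L'Hôpital: lim (-16*sin(4*u - 8))/(6*u - 12), still 0/0.
After 3 applications of L'Hôpital's rule the quotient is (-64*cos(4*u - 8))/(6); substituting u = 2 gives -32/3.

-32/3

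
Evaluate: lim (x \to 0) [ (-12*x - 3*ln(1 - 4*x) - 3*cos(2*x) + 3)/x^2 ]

Substitution gives 0/0 (the numerator vanishes to order 2).
Expand each term to order x^2: the coefficient of x^2 in -3·cos(2x) is 6 and in -3·ln(1 - 4x) is 24.
Lower-order terms cancel with the polynomial part, so the numerator is (30)·x^2 + o(x^2), and the limit is (30)/(1) = 30.

30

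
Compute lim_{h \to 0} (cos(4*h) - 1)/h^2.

Direct substitution gives 0/0.
Apply L'Hôpital: lim (-4*sin(4*h))/(2*h), still 0/0.
After 2 applications of L'Hôpital's rule the quotient is (-16*cos(4*h))/(2); substituting h = 0 gives -8.

-8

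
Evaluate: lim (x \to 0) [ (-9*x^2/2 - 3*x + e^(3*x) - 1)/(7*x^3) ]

Direct substitution gives 0/0.
Apply L'Hôpital: lim (-9*x + 3*e^(3*x) - 3)/(21*x^2), still 0/0.
Apply L'Hôpital: lim (9*e^(3*x) - 9)/(42*x), still 0/0.
After 3 applications of L'Hôpital's rule the quotient is (27*e^(3*x))/(42); substituting x = 0 gives 9/14.

9/14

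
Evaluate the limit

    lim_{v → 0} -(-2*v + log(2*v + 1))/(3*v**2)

Direct substitution gives 0/0.
Apply L'Hôpital: lim (-2 + 2/(2*v + 1))/(-6*v), still 0/0.
After 2 applications of L'Hôpital's rule the quotient is (-4/(2*v + 1)^2)/(-6); substituting v = 0 gives 2/3.

2/3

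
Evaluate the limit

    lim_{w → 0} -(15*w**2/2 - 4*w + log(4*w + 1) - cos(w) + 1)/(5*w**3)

-64/15

Substitution gives 0/0 (the numerator vanishes to order 3).
Expand each term to order w^3: the coefficient of w^3 in ln(1 + 4w) is 64/3 and in −cos(w) is 0.
Lower-order terms cancel with the polynomial part, so the numerator is (64/3)·w^3 + o(w^3), and the limit is (64/3)/(-5) = -64/15.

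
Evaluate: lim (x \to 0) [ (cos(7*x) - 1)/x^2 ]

-49/2

Direct substitution gives 0/0.
Apply L'Hôpital: lim (-7*sin(7*x))/(2*x), still 0/0.
After 2 applications of L'Hôpital's rule the quotient is (-49*cos(7*x))/(2); substituting x = 0 gives -49/2.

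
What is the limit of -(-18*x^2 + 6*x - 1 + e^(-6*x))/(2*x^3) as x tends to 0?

Direct substitution gives 0/0.
Apply L'Hôpital: lim (-36*x + 6 - 6*e^(-6*x))/(-6*x^2), still 0/0.
Apply L'Hôpital: lim (-36 + 36*e^(-6*x))/(-12*x), still 0/0.
After 3 applications of L'Hôpital's rule the quotient is (-216*e^(-6*x))/(-12); substituting x = 0 gives 18.

18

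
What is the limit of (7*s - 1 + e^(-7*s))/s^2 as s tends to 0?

49/2

Direct substitution gives 0/0.
Apply L'Hôpital: lim (7 - 7*e^(-7*s))/(2*s), still 0/0.
After 2 applications of L'Hôpital's rule the quotient is (49*e^(-7*s))/(2); substituting s = 0 gives 49/2.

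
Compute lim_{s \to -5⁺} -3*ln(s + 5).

As s → -5⁺, s + 5 → 0⁺ and ln(s + 5) → −∞.
Multiplying by -3 gives ∞.

∞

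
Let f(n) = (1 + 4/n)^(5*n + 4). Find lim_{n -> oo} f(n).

e^(20)

Write it as [(1 + 4/n)^n]^(5) · (1 + 4/n)^(4). The bracketed term tends to e^(4) and the second factor to 1, so the limit is e^(20).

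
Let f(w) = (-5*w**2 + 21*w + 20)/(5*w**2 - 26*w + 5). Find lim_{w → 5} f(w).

At w = 5 both the top and bottom vanish — a removable singularity. Factoring out (w - 5) from each leaves (-5*w - 4)/(5*w - 1), which at w = 5 equals -29/24.

-29/24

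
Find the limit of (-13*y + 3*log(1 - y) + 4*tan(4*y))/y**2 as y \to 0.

Substitution gives 0/0 (the numerator vanishes to order 2).
Expand each term to order y^2: the coefficient of y^2 in 4·tan(4y) is 0 and in 3·ln(1 - y) is -3/2.
Lower-order terms cancel with the polynomial part, so the numerator is (-3/2)·y^2 + o(y^2), and the limit is (-3/2)/(1) = -3/2.

-3/2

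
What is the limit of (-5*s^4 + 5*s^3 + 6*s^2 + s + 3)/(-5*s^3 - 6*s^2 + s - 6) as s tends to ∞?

The numerator has higher degree (4 > 3); the quotient behaves like (-5/(-5))·s^1 for large |s|.
As s → +∞ this diverges to ∞.

∞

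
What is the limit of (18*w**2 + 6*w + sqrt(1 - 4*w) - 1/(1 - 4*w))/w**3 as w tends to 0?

Substitution gives 0/0; apply L'Hôpital's rule 3 times.
After differentiating numerator and denominator 3 times the quotient is (-384/(4*w - 1)^4 - 24*(4*w - 1)^4/(1 - 4*w)^(13/2))/(6); at w = 0 this is -68.

-68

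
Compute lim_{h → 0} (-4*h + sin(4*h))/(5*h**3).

Direct substitution gives 0/0.
Apply L'Hôpital: lim (4*cos(4*h) - 4)/(15*h^2), still 0/0.
Apply L'Hôpital: lim (-16*sin(4*h))/(30*h), still 0/0.
After 3 applications of L'Hôpital's rule the quotient is (-64*cos(4*h))/(30); substituting h = 0 gives -32/15.

-32/15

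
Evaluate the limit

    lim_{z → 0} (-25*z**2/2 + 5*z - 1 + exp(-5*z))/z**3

-125/6

Direct substitution gives 0/0.
Apply L'Hôpital: lim (-25*z + 5 - 5*e^(-5*z))/(3*z^2), still 0/0.
Apply L'Hôpital: lim (-25 + 25*e^(-5*z))/(6*z), still 0/0.
After 3 applications of L'Hôpital's rule the quotient is (-125*e^(-5*z))/(6); substituting z = 0 gives -125/6.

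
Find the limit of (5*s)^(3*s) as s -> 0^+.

1

Base → 0⁺ and exponent → 0⁺: a 0^0 form.
Take logs: 3s·ln(5s). This is 0·(−∞); rewriting as ln(5s)/(1/(3s)) and applying L'Hôpital gives 0.
Hence the limit is e^0 = 1.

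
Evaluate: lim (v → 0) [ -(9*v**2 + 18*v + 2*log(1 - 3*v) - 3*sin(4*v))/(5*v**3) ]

-14/5

Substitution gives 0/0 (the numerator vanishes to order 3).
Expand each term to order v^3: the coefficient of v^3 in 2·ln(1 - 3v) is -18 and in -3·sin(4v) is 32.
Lower-order terms cancel with the polynomial part, so the numerator is (14)·v^3 + o(v^3), and the limit is (14)/(-5) = -14/5.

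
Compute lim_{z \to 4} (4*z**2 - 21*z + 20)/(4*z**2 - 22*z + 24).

Direct substitution gives 0/0, so factor. Both numerator and denominator have (z - 4) as a factor.
After cancelling, the expression reduces to (4*z - 5)/(4*z - 6).
Substituting z = 4 gives 11/10.

11/10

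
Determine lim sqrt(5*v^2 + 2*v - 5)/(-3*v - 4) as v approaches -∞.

√(5)/3

For large |v|, √(5*v^2 + 2*v - 5) ≈ √5·|v| and the denominator ≈ -3v.
Since v → −∞, |v| = −v, giving −√5/(-3) = √(5)/3.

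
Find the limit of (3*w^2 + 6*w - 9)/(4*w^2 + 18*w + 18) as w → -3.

Since w = -3 makes numerator and denominator zero, (w + 3) divides both.
Cancelling it gives (3*w - 3)/(4*w + 6); now plug in w = -3 to get 2.

2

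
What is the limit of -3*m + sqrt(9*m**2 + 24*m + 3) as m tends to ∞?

This has the form ∞ − ∞. Multiply and divide by the conjugate √(9*m^2 + 24*m + 3) + 3m.
That gives (24m + 3) / (√(9*m^2 + 24*m + 3) + 3m).
Divide numerator and denominator by m: the limit is 24/(2·3) = 4.

4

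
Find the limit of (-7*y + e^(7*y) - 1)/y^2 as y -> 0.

49/2

Direct substitution gives 0/0.
Apply L'Hôpital: lim (7*e^(7*y) - 7)/(2*y), still 0/0.
After 2 applications of L'Hôpital's rule the quotient is (49*e^(7*y))/(2); substituting y = 0 gives 49/2.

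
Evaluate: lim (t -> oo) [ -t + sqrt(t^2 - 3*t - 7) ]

-3/2

This has the form ∞ − ∞. Multiply and divide by the conjugate √(t^2 - 3*t - 7) + t.
That gives (-3t - 7) / (√(t^2 - 3*t - 7) + t).
Divide numerator and denominator by t: the limit is -3/(2·1) = -3/2.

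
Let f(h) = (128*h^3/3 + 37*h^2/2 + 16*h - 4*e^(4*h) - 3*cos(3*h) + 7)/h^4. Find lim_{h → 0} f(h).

-1267/24

Substitution gives 0/0 (the numerator vanishes to order 4).
Expand each term to order h^4: the coefficient of h^4 in -4·e^(4h) is -128/3 and in -3·cos(3h) is -81/8.
Lower-order terms cancel with the polynomial part, so the numerator is (-1267/24)·h^4 + o(h^4), and the limit is (-1267/24)/(1) = -1267/24.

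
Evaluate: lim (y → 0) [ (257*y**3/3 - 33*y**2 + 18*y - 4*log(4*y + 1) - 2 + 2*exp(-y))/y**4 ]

Substitution gives 0/0 (the numerator vanishes to order 4).
Expand each term to order y^4: the coefficient of y^4 in -4·ln(1 + 4y) is 256 and in 2·e^(-y) is 1/12.
Lower-order terms cancel with the polynomial part, so the numerator is (3073/12)·y^4 + o(y^4), and the limit is (3073/12)/(1) = 3073/12.

3073/12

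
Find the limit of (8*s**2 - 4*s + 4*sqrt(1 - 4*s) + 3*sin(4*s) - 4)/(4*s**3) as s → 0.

-12

Substitution gives 0/0; apply L'Hôpital's rule 3 times.
After differentiating numerator and denominator 3 times the quotient is (-192*cos(4*s) - 96/(1 - 4*s)^(5/2))/(24); at s = 0 this is -12.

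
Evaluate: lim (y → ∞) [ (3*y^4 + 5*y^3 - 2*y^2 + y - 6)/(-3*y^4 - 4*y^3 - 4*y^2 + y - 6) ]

Numerator and denominator both have degree 4.
Dividing every term by y^4, all lower-order terms vanish and the limit is the ratio of leading coefficients, 3/(-3) = -1.

-1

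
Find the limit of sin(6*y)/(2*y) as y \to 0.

Substitution gives 0/0.
Write it as (6/2)·sin(6y)/(6y); since sin(u)/u → 1, the limit is 3.

3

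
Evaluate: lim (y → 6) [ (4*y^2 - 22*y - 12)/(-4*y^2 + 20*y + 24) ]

-13/14

At y = 6 both the top and bottom vanish — a removable singularity. Factoring out (y - 6) from each leaves (4*y + 2)/(-4*y - 4), which at y = 6 equals -13/14.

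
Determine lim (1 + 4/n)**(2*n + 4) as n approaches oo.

Write it as [(1 + 4/n)^n]^(2) · (1 + 4/n)^(4). The bracketed term tends to e^(4) and the second factor to 1, so the limit is e^(8).

e^(8)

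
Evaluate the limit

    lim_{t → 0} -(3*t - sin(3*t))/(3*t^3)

-3/2

Direct substitution gives 0/0.
Apply L'Hôpital: lim (3 - 3*cos(3*t))/(-9*t^2), still 0/0.
Apply L'Hôpital: lim (9*sin(3*t))/(-18*t), still 0/0.
After 3 applications of L'Hôpital's rule the quotient is (27*cos(3*t))/(-18); substituting t = 0 gives -3/2.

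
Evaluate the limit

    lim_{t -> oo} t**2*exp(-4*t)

Write as t^2/e^{4t}, an ∞/∞ form.
Exponential growth dominates any polynomial, so repeated L'Hôpital (or the standard result) gives 0.

0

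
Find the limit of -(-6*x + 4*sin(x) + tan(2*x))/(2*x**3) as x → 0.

-1

Substitution gives 0/0; apply L'Hôpital's rule 3 times.
After differentiating numerator and denominator 3 times the quotient is (-4*cos(x) + 48*tan(2*x)^4 + 64*tan(2*x)^2 + 16)/(-12); at x = 0 this is -1.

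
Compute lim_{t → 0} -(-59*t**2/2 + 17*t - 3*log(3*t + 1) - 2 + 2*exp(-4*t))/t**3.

145/3

Substitution gives 0/0 (the numerator vanishes to order 3).
Expand each term to order t^3: the coefficient of t^3 in -3·ln(1 + 3t) is -27 and in 2·e^(-4t) is -64/3.
Lower-order terms cancel with the polynomial part, so the numerator is (-145/3)·t^3 + o(t^3), and the limit is (-145/3)/(-1) = 145/3.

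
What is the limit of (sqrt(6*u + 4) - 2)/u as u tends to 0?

Substitution gives 0/0. Multiply numerator and denominator by the conjugate √(4 + 6u) + √4.
The numerator becomes (4 + 6u) − 4 = 6u, so the expression simplifies to 6/(√(4 + 6u) + √4).
Letting u → 0 gives 6/(2√4) = 3/2.

3/2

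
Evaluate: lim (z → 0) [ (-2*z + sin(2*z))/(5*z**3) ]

-4/15

Direct substitution gives 0/0.
Apply L'Hôpital: lim (2*cos(2*z) - 2)/(15*z^2), still 0/0.
Apply L'Hôpital: lim (-4*sin(2*z))/(30*z), still 0/0.
After 3 applications of L'Hôpital's rule the quotient is (-8*cos(2*z))/(30); substituting z = 0 gives -4/15.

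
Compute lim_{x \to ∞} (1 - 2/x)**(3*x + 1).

The base → 1 and the exponent → ∞: a 1^∞ form.
Take logarithms: (3x + 1)·ln(1 - 2/x). Since ln(1+u) ~ u for small u, this behaves like (3x)·(-2/x) → -6.
So the limit is e^(-6).

e^(-6)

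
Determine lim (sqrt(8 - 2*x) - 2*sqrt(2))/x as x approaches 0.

-√(2)/4

A 0/0 form; rationalise with √(8 - 2x) + √8. This collapses the numerator to -2x, leaving -2/(√(8 - 2x) + √8) → -2/(2√8) = -√(2)/4.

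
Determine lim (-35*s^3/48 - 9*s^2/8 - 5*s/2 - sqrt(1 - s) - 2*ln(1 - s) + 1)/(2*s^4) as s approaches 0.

69/256

Substitution gives 0/0; apply L'Hôpital's rule 4 times.
After differentiating numerator and denominator 4 times the quotient is (12/(1 - s)^4 + 15*(s - 1)^4/(16*(1 - s)^(15/2)))/(48); at s = 0 this is 69/256.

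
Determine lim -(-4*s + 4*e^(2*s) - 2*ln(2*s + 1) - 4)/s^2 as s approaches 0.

-12

Substitution gives 0/0; apply L'Hôpital's rule 2 times.
After differentiating numerator and denominator 2 times the quotient is (16*e^(2*s) + 8/(2*s + 1)^2)/(-2); at s = 0 this is -12.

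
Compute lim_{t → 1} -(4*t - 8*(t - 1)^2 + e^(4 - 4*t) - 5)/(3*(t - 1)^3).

Direct substitution gives 0/0.
Apply L'Hôpital: lim (-16*t - 4*e^(4 - 4*t) + 20)/(-9*(t - 1)^2), still 0/0.
Apply L'Hôpital: lim (16*e^(4 - 4*t) - 16)/(18 - 18*t), still 0/0.
After 3 applications of L'Hôpital's rule the quotient is (-64*e^(4 - 4*t))/(-18); substituting t = 1 gives 32/9.

32/9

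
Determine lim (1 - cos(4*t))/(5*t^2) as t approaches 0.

8/5

Substitution gives 0/0.
Use (1 − cos u)/u² → 1/2 with u = 4t: the limit is 4²/(2·5) = 8/5.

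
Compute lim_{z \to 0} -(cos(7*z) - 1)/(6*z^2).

49/12

Direct substitution gives 0/0.
Apply L'Hôpital: lim (-7*sin(7*z))/(-12*z), still 0/0.
After 2 applications of L'Hôpital's rule the quotient is (-49*cos(7*z))/(-12); substituting z = 0 gives 49/12.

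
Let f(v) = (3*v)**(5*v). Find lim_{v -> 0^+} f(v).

Base → 0⁺ and exponent → 0⁺: a 0^0 form.
Take logs: 5v·ln(3v). This is 0·(−∞); rewriting as ln(3v)/(1/(5v)) and applying L'Hôpital gives 0.
Hence the limit is e^0 = 1.

1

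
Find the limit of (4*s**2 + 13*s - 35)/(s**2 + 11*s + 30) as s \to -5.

At s = -5 both the top and bottom vanish — a removable singularity. Factoring out (s + 5) from each leaves (4*s - 7)/(s + 6), which at s = -5 equals -27.

-27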